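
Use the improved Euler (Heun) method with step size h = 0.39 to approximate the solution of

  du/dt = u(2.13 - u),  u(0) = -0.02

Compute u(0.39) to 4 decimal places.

Heun: k1 = f(t_n, u_n); k2 = f(t_n + h, u_n + h·k1); u_{n+1} = u_n + (h/2)·(k1 + k2).
t=0.000000, u=-0.020000:
  k1 = f(0.000000, -0.020000) = -0.043000
  k2 = f(0.390000, -0.036770) = -0.079672
  u ← -0.020000 + (0.39/2)·(-0.043000 + (-0.079672)) = -0.043921
u(0.39) ≈ -0.0439

-0.0439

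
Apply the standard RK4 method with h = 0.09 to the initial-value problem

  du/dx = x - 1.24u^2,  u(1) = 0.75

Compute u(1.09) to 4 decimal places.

0.7789

RK4: k1 = f(x_n, u_n); k2 = f(x_n + h/2, u_n + (h/2)·k1); k3 = f(x_n + h/2, u_n + (h/2)·k2); k4 = f(x_n + h, u_n + h·k3); u_{n+1} = u_n + (h/6)·(k1 + 2k2 + 2k3 + k4).
x=1.000000, u=0.750000:
  k1 = f(1.000000, 0.750000) = 0.302500
  k2 = f(1.045000, 0.763613) = 0.321951
  k3 = f(1.045000, 0.764488) = 0.320292
  k4 = f(1.090000, 0.778826) = 0.337853
  u ← 0.750000 + (0.09/6)·(k1 + 2k2 + 2k3 + k4) = 0.778873
u(1.09) ≈ 0.7789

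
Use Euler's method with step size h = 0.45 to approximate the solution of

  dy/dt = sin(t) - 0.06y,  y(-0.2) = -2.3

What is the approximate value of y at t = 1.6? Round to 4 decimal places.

-1.3456

Euler: y_{n+1} = y_n + h·f(t_n, y_n).
t=-0.200000, y=-2.300000: f=-0.060669 → y ← -2.300000 + 0.45·(-0.060669) = -2.327301
t=0.250000, y=-2.327301: f=0.387042 → y ← -2.327301 + 0.45·0.387042 = -2.153132
t=0.700000, y=-2.153132: f=0.773406 → y ← -2.153132 + 0.45·0.773406 = -1.805100
t=1.150000, y=-1.805100: f=1.021070 → y ← -1.805100 + 0.45·1.021070 = -1.345618
y(1.6) ≈ -1.3456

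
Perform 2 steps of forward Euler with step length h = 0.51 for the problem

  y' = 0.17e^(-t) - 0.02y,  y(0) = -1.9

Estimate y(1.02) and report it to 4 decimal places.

Euler: y_{n+1} = y_n + h·f(t_n, y_n).
t=0.000000, y=-1.900000: f=0.208000 → y ← -1.900000 + 0.51·0.208000 = -1.793920
t=0.510000, y=-1.793920: f=0.137963 → y ← -1.793920 + 0.51·0.137963 = -1.723559
y(1.02) ≈ -1.7236

-1.7236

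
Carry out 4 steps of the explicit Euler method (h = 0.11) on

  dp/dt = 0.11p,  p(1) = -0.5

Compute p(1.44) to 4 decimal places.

-0.5246

Euler: p_{n+1} = p_n + h·f(t_n, p_n).
t=1.000000, p=-0.500000: f=-0.055000 → p ← -0.500000 + 0.11·(-0.055000) = -0.506050
t=1.110000, p=-0.506050: f=-0.055665 → p ← -0.506050 + 0.11·(-0.055665) = -0.512173
t=1.220000, p=-0.512173: f=-0.056339 → p ← -0.512173 + 0.11·(-0.056339) = -0.518371
t=1.330000, p=-0.518371: f=-0.057021 → p ← -0.518371 + 0.11·(-0.057021) = -0.524643
p(1.44) ≈ -0.5246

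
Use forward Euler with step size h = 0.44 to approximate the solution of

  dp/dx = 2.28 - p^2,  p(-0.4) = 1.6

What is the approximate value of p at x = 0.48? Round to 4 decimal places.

1.5204

Euler: p_{n+1} = p_n + h·f(x_n, p_n).
x=-0.400000, p=1.600000: f=-0.280000 → p ← 1.600000 + 0.44·(-0.280000) = 1.476800
x=0.040000, p=1.476800: f=0.099062 → p ← 1.476800 + 0.44·0.099062 = 1.520387
p(0.48) ≈ 1.5204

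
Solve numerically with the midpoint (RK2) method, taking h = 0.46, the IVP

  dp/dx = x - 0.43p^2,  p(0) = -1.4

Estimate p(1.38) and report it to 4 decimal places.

-3.0665

Midpoint: k1 = f(x_n, p_n); k2 = f(x_n + h/2, p_n + (h/2)·k1); p_{n+1} = p_n + h·k2.
x=0.000000, p=-1.400000:
  k1 = f(0.000000, -1.400000) = -0.842800
  k2 = f(0.230000, -1.593844) = -0.862346
  p ← -1.400000 + 0.46·(-0.862346) = -1.796679
x=0.460000, p=-1.796679:
  k1 = f(0.460000, -1.796679) = -0.928064
  k2 = f(0.690000, -2.010134) = -1.047474
  p ← -1.796679 + 0.46·(-1.047474) = -2.278517
x=0.920000, p=-2.278517:
  k1 = f(0.920000, -2.278517) = -1.312405
  k2 = f(1.150000, -2.580370) = -1.713074
  p ← -2.278517 + 0.46·(-1.713074) = -3.066531
p(1.38) ≈ -3.0665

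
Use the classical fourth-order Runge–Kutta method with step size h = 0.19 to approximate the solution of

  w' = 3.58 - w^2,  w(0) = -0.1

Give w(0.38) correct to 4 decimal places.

RK4: k1 = f(x_n, w_n); k2 = f(x_n + h/2, w_n + (h/2)·k1); k3 = f(x_n + h/2, w_n + (h/2)·k2); k4 = f(x_n + h, w_n + h·k3); w_{n+1} = w_n + (h/6)·(k1 + 2k2 + 2k3 + k4).
x=0.000000, w=-0.100000:
  k1 = f(0.000000, -0.100000) = 3.570000
  k2 = f(0.095000, 0.239150) = 3.522807
  k3 = f(0.095000, 0.234667) = 3.524932
  k4 = f(0.190000, 0.569737) = 3.255400
  w ← -0.100000 + (0.19/6)·(k1 + 2k2 + 2k3 + k4) = 0.562494
x=0.190000, w=0.562494:
  k1 = f(0.190000, 0.562494) = 3.263600
  k2 = f(0.285000, 0.872536) = 2.818680
  k3 = f(0.285000, 0.830269) = 2.890653
  k4 = f(0.380000, 1.111719) = 2.344082
  w ← 0.562494 + (0.19/6)·(k1 + 2k2 + 2k3 + k4) = 1.101662
w(0.38) ≈ 1.1017

1.1017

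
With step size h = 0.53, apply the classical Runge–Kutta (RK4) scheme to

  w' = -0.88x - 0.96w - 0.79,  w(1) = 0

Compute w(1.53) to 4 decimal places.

RK4: k1 = f(x_n, w_n); k2 = f(x_n + h/2, w_n + (h/2)·k1); k3 = f(x_n + h/2, w_n + (h/2)·k2); k4 = f(x_n + h, w_n + h·k3); w_{n+1} = w_n + (h/6)·(k1 + 2k2 + 2k3 + k4).
x=1.000000, w=0.000000:
  k1 = f(1.000000, 0.000000) = -1.670000
  k2 = f(1.265000, -0.442550) = -1.478352
  k3 = f(1.265000, -0.391763) = -1.527107
  k4 = f(1.530000, -0.809367) = -1.359408
  w ← 0.000000 + (0.53/6)·(k1 + 2k2 + 2k3 + k4) = -0.798562
w(1.53) ≈ -0.7986

-0.7986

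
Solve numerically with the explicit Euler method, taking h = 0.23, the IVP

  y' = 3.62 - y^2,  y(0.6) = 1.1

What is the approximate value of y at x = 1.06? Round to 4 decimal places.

1.8575

Euler: y_{n+1} = y_n + h·f(x_n, y_n).
x=0.600000, y=1.100000: f=2.410000 → y ← 1.100000 + 0.23·2.410000 = 1.654300
x=0.830000, y=1.654300: f=0.883292 → y ← 1.654300 + 0.23·0.883292 = 1.857457
y(1.06) ≈ 1.8575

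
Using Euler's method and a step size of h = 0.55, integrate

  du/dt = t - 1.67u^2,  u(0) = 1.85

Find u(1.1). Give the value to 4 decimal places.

Euler: u_{n+1} = u_n + h·f(t_n, u_n).
t=0.000000, u=1.850000: f=-5.715575 → u ← 1.850000 + 0.55·(-5.715575) = -1.293566
t=0.550000, u=-1.293566: f=-2.244434 → u ← -1.293566 + 0.55·(-2.244434) = -2.528005
u(1.1) ≈ -2.5280

-2.5280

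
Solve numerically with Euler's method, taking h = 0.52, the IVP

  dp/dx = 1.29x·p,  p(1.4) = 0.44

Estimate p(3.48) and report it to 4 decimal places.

Euler: p_{n+1} = p_n + h·f(x_n, p_n).
x=1.400000, p=0.440000: f=0.794640 → p ← 0.440000 + 0.52·0.794640 = 0.853213
x=1.920000, p=0.853213: f=2.113237 → p ← 0.853213 + 0.52·2.113237 = 1.952096
x=2.440000, p=1.952096: f=6.144418 → p ← 1.952096 + 0.52·6.144418 = 5.147194
x=2.960000, p=5.147194: f=19.654045 → p ← 5.147194 + 0.52·19.654045 = 15.367297
p(3.48) ≈ 15.3673

15.3673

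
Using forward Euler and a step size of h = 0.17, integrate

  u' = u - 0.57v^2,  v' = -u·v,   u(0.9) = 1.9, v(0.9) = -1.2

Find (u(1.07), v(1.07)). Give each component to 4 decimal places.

2.0835, -0.8124

Euler on (u,v): u_{n+1} = u_n + h·u', v_{n+1} = v_n + h·v'.
0.900000: (1.900000, -1.200000); f=(1.079200, 2.280000) → (2.083464, -0.812400)
(u(1.07), v(1.07)) ≈ (2.0835, -0.8124)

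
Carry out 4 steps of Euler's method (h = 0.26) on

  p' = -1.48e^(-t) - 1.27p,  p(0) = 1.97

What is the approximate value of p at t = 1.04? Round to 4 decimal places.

-0.1819

Euler: p_{n+1} = p_n + h·f(t_n, p_n).
t=0.000000, p=1.970000: f=-3.981900 → p ← 1.970000 + 0.26·(-3.981900) = 0.934706
t=0.260000, p=0.934706: f=-2.328233 → p ← 0.934706 + 0.26·(-2.328233) = 0.329365
t=0.520000, p=0.329365: f=-1.298185 → p ← 0.329365 + 0.26·(-1.298185) = -0.008163
t=0.780000, p=-0.008163: f=-0.668074 → p ← -0.008163 + 0.26·(-0.668074) = -0.181862
p(1.04) ≈ -0.1819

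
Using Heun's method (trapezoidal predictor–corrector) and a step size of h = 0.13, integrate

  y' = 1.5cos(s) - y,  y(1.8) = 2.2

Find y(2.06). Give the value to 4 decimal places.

Heun: k1 = f(s_n, y_n); k2 = f(s_n + h, y_n + h·k1); y_{n+1} = y_n + (h/2)·(k1 + k2).
s=1.800000, y=2.200000:
  k1 = f(1.800000, 2.200000) = -2.540803
  k2 = f(1.930000, 1.869696) = -2.396989
  y ← 2.200000 + (0.13/2)·(-2.540803 + (-2.396989)) = 1.879044
s=1.930000, y=1.879044:
  k1 = f(1.930000, 1.879044) = -2.406337
  k2 = f(2.060000, 1.566220) = -2.271104
  y ← 1.879044 + (0.13/2)·(-2.406337 + (-2.271104)) = 1.575010
y(2.06) ≈ 1.5750

1.5750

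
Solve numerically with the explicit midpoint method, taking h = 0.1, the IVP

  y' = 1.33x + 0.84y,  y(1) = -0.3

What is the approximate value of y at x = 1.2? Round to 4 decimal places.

-0.0378

Midpoint: k1 = f(x_n, y_n); k2 = f(x_n + h/2, y_n + (h/2)·k1); y_{n+1} = y_n + h·k2.
x=1.000000, y=-0.300000:
  k1 = f(1.000000, -0.300000) = 1.078000
  k2 = f(1.050000, -0.246100) = 1.189776
  y ← -0.300000 + 0.1·1.189776 = -0.181022
x=1.100000, y=-0.181022:
  k1 = f(1.100000, -0.181022) = 1.310941
  k2 = f(1.150000, -0.115475) = 1.432501
  y ← -0.181022 + 0.1·1.432501 = -0.037772
y(1.2) ≈ -0.0378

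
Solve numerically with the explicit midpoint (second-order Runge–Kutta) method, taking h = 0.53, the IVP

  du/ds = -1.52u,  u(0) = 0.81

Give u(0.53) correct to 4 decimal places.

Midpoint: k1 = f(s_n, u_n); k2 = f(s_n + h/2, u_n + (h/2)·k1); u_{n+1} = u_n + h·k2.
s=0.000000, u=0.810000:
  k1 = f(0.000000, 0.810000) = -1.231200
  k2 = f(0.265000, 0.483732) = -0.735273
  u ← 0.810000 + 0.53·(-0.735273) = 0.420306
u(0.53) ≈ 0.4203

0.4203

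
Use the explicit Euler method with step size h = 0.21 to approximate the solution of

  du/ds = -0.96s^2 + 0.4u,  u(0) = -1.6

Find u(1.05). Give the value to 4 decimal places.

-2.6769

Euler: u_{n+1} = u_n + h·f(s_n, u_n).
s=0.000000, u=-1.600000: f=-0.640000 → u ← -1.600000 + 0.21·(-0.640000) = -1.734400
s=0.210000, u=-1.734400: f=-0.736096 → u ← -1.734400 + 0.21·(-0.736096) = -1.888980
s=0.420000, u=-1.888980: f=-0.924936 → u ← -1.888980 + 0.21·(-0.924936) = -2.083217
s=0.630000, u=-2.083217: f=-1.214311 → u ← -2.083217 + 0.21·(-1.214311) = -2.338222
s=0.840000, u=-2.338222: f=-1.612665 → u ← -2.338222 + 0.21·(-1.612665) = -2.676882
u(1.05) ≈ -2.6769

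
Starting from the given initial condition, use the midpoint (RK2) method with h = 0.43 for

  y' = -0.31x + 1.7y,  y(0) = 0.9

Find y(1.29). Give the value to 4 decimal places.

6.6671

Midpoint: k1 = f(x_n, y_n); k2 = f(x_n + h/2, y_n + (h/2)·k1); y_{n+1} = y_n + h·k2.
x=0.000000, y=0.900000:
  k1 = f(0.000000, 0.900000) = 1.530000
  k2 = f(0.215000, 1.228950) = 2.022565
  y ← 0.900000 + 0.43·2.022565 = 1.769703
x=0.430000, y=1.769703:
  k1 = f(0.430000, 1.769703) = 2.875195
  k2 = f(0.645000, 2.387870) = 3.859429
  y ← 1.769703 + 0.43·3.859429 = 3.429257
x=0.860000, y=3.429257:
  k1 = f(0.860000, 3.429257) = 5.563137
  k2 = f(1.075000, 4.625332) = 7.529814
  y ← 3.429257 + 0.43·7.529814 = 6.667077
y(1.29) ≈ 6.6671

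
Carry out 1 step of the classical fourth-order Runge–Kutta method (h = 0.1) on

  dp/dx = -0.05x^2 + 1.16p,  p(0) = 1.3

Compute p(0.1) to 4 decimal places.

RK4: k1 = f(x_n, p_n); k2 = f(x_n + h/2, p_n + (h/2)·k1); k3 = f(x_n + h/2, p_n + (h/2)·k2); k4 = f(x_n + h, p_n + h·k3); p_{n+1} = p_n + (h/6)·(k1 + 2k2 + 2k3 + k4).
x=0.000000, p=1.300000:
  k1 = f(0.000000, 1.300000) = 1.508000
  k2 = f(0.050000, 1.375400) = 1.595339
  k3 = f(0.050000, 1.379767) = 1.600405
  k4 = f(0.100000, 1.460040) = 1.693147
  p ← 1.300000 + (0.1/6)·(k1 + 2k2 + 2k3 + k4) = 1.459877
p(0.1) ≈ 1.4599

1.4599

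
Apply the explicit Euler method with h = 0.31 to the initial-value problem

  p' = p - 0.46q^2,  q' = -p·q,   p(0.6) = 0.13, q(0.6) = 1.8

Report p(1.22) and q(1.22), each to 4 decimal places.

Euler on (p,q): p_{n+1} = p_n + h·p', q_{n+1} = q_n + h·q'.
0.600000: (0.130000, 1.800000); f=(-1.360400, -0.234000) → (-0.291724, 1.727460)
0.910000: (-0.291724, 1.727460); f=(-1.664418, 0.503942) → (-0.807694, 1.883682)
(p(1.22), q(1.22)) ≈ (-0.8077, 1.8837)

-0.8077, 1.8837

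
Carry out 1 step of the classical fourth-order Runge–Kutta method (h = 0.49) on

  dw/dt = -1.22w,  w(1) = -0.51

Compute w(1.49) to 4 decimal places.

-0.2808

RK4: k1 = f(t_n, w_n); k2 = f(t_n + h/2, w_n + (h/2)·k1); k3 = f(t_n + h/2, w_n + (h/2)·k2); k4 = f(t_n + h, w_n + h·k3); w_{n+1} = w_n + (h/6)·(k1 + 2k2 + 2k3 + k4).
t=1.000000, w=-0.510000:
  k1 = f(1.000000, -0.510000) = 0.622200
  k2 = f(1.245000, -0.357561) = 0.436224
  k3 = f(1.245000, -0.403125) = 0.491813
  k4 = f(1.490000, -0.269012) = 0.328194
  w ← -0.510000 + (0.49/6)·(k1 + 2k2 + 2k3 + k4) = -0.280805
w(1.49) ≈ -0.2808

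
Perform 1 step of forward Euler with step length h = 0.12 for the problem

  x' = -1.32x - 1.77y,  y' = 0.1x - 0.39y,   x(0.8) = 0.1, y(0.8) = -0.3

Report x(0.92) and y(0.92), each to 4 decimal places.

0.1479, -0.2848

Euler on (x,y): x_{n+1} = x_n + h·x', y_{n+1} = y_n + h·y'.
0.800000: (0.100000, -0.300000); f=(0.399000, 0.127000) → (0.147880, -0.284760)
(x(0.92), y(0.92)) ≈ (0.1479, -0.2848)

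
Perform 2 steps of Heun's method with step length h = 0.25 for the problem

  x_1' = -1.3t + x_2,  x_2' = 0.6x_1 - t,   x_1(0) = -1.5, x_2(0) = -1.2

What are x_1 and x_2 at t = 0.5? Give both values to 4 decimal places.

Heun on (x_1,x_2): k1 = f(t_n, state_n); k2 = f(t_n + h, state_n + h·k1); state_{n+1} = state_n + (h/2)·(k1 + k2).
0.000000: (-1.500000, -1.200000)
  k1 = (-1.200000, -0.900000)
  predictor → (-1.800000, -1.425000)
  k2 = (-1.750000, -1.330000)
  → (-1.868750, -1.478750)
0.250000: (-1.868750, -1.478750)
  k1 = (-1.803750, -1.371250)
  predictor → (-2.319687, -1.821562)
  k2 = (-2.471563, -1.891812)
  → (-2.403164, -1.886633)
(x_1(0.5), x_2(0.5)) ≈ (-2.4032, -1.8866)

-2.4032, -1.8866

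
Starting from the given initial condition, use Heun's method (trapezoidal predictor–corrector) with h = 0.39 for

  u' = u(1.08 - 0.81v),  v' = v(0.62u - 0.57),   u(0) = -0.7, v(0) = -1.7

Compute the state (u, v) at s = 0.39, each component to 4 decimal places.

-1.5480, -1.0808

Heun on (u,v): k1 = f(s_n, state_n); k2 = f(s_n + h, state_n + h·k1); state_{n+1} = state_n + (h/2)·(k1 + k2).
0.000000: (-0.700000, -1.700000)
  k1 = (-1.719900, 1.706800)
  predictor → (-1.370761, -1.034348)
  k2 = (-2.628875, 1.468642)
  → (-1.548011, -1.080789)
(u(0.39), v(0.39)) ≈ (-1.5480, -1.0808)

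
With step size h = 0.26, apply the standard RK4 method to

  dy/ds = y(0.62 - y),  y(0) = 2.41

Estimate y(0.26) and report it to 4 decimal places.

1.6855

RK4: k1 = f(s_n, y_n); k2 = f(s_n + h/2, y_n + (h/2)·k1); k3 = f(s_n + h/2, y_n + (h/2)·k2); k4 = f(s_n + h, y_n + h·k3); y_{n+1} = y_n + (h/6)·(k1 + 2k2 + 2k3 + k4).
s=0.000000, y=2.410000:
  k1 = f(0.000000, 2.410000) = -4.313900
  k2 = f(0.130000, 1.849193) = -2.273015
  k3 = f(0.130000, 2.114508) = -3.160149
  k4 = f(0.260000, 1.588361) = -1.538107
  y ← 2.410000 + (0.26/6)·(k1 + 2k2 + 2k3 + k4) = 1.685539
y(0.26) ≈ 1.6855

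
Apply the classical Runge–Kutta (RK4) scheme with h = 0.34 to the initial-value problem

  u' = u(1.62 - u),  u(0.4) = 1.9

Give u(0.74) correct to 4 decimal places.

RK4: k1 = f(x_n, u_n); k2 = f(x_n + h/2, u_n + (h/2)·k1); k3 = f(x_n + h/2, u_n + (h/2)·k2); k4 = f(x_n + h, u_n + h·k3); u_{n+1} = u_n + (h/6)·(k1 + 2k2 + 2k3 + k4).
x=0.400000, u=1.900000:
  k1 = f(0.400000, 1.900000) = -0.532000
  k2 = f(0.570000, 1.809560) = -0.343020
  k3 = f(0.570000, 1.841687) = -0.408277
  k4 = f(0.740000, 1.761186) = -0.248654
  u ← 1.900000 + (0.34/6)·(k1 + 2k2 + 2k3 + k4) = 1.770616
u(0.74) ≈ 1.7706

1.7706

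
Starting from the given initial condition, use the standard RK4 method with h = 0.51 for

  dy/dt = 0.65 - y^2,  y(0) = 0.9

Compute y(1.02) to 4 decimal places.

0.8238

RK4: k1 = f(t_n, y_n); k2 = f(t_n + h/2, y_n + (h/2)·k1); k3 = f(t_n + h/2, y_n + (h/2)·k2); k4 = f(t_n + h, y_n + h·k3); y_{n+1} = y_n + (h/6)·(k1 + 2k2 + 2k3 + k4).
t=0.000000, y=0.900000:
  k1 = f(0.000000, 0.900000) = -0.160000
  k2 = f(0.255000, 0.859200) = -0.088225
  k3 = f(0.255000, 0.877503) = -0.120011
  k4 = f(0.510000, 0.838794) = -0.053576
  y ← 0.900000 + (0.51/6)·(k1 + 2k2 + 2k3 + k4) = 0.846446
t=0.510000, y=0.846446:
  k1 = f(0.510000, 0.846446) = -0.066471
  k2 = f(0.765000, 0.829496) = -0.038063
  k3 = f(0.765000, 0.836740) = -0.050133
  k4 = f(1.020000, 0.820878) = -0.023841
  y ← 0.846446 + (0.51/6)·(k1 + 2k2 + 2k3 + k4) = 0.823776
y(1.02) ≈ 0.8238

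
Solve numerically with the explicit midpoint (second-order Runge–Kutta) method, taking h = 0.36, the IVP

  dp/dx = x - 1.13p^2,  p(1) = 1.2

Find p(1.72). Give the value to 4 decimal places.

Midpoint: k1 = f(x_n, p_n); k2 = f(x_n + h/2, p_n + (h/2)·k1); p_{n+1} = p_n + h·k2.
x=1.000000, p=1.200000:
  k1 = f(1.000000, 1.200000) = -0.627200
  k2 = f(1.180000, 1.087104) = -0.155428
  p ← 1.200000 + 0.36·(-0.155428) = 1.144046
x=1.360000, p=1.144046:
  k1 = f(1.360000, 1.144046) = -0.118990
  k2 = f(1.540000, 1.122628) = 0.115869
  p ← 1.144046 + 0.36·0.115869 = 1.185759
p(1.72) ≈ 1.1858

1.1858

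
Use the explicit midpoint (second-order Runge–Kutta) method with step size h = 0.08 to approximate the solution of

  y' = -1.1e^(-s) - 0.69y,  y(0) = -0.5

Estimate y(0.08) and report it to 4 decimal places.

-0.5553

Midpoint: k1 = f(s_n, y_n); k2 = f(s_n + h/2, y_n + (h/2)·k1); y_{n+1} = y_n + h·k2.
s=0.000000, y=-0.500000:
  k1 = f(0.000000, -0.500000) = -0.755000
  k2 = f(0.040000, -0.530200) = -0.691030
  y ← -0.500000 + 0.08·(-0.691030) = -0.555282
y(0.08) ≈ -0.5553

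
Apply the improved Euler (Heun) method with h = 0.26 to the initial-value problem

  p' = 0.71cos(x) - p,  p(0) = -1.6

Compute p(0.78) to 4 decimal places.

-0.4091

Heun: k1 = f(x_n, p_n); k2 = f(x_n + h, p_n + h·k1); p_{n+1} = p_n + (h/2)·(k1 + k2).
x=0.000000, p=-1.600000:
  k1 = f(0.000000, -1.600000) = 2.310000
  k2 = f(0.260000, -0.999400) = 1.685537
  p ← -1.600000 + (0.26/2)·(2.310000 + 1.685537) = -1.080580
x=0.260000, p=-1.080580:
  k1 = f(0.260000, -1.080580) = 1.766717
  k2 = f(0.520000, -0.621234) = 1.237385
  p ← -1.080580 + (0.26/2)·(1.766717 + 1.237385) = -0.690047
x=0.520000, p=-0.690047:
  k1 = f(0.520000, -0.690047) = 1.306199
  k2 = f(0.780000, -0.350435) = 0.855184
  p ← -0.690047 + (0.26/2)·(1.306199 + 0.855184) = -0.409067
p(0.78) ≈ -0.4091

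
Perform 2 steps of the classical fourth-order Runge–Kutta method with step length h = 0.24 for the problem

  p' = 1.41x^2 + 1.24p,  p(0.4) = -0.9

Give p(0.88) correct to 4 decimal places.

-1.2633

RK4: k1 = f(x_n, p_n); k2 = f(x_n + h/2, p_n + (h/2)·k1); k3 = f(x_n + h/2, p_n + (h/2)·k2); k4 = f(x_n + h, p_n + h·k3); p_{n+1} = p_n + (h/6)·(k1 + 2k2 + 2k3 + k4).
x=0.400000, p=-0.900000:
  k1 = f(0.400000, -0.900000) = -0.890400
  k2 = f(0.520000, -1.006848) = -0.867228
  k3 = f(0.520000, -1.004067) = -0.863779
  k4 = f(0.640000, -1.107307) = -0.795525
  p ← -0.900000 + (0.24/6)·(k1 + 2k2 + 2k3 + k4) = -1.105918
x=0.640000, p=-1.105918:
  k1 = f(0.640000, -1.105918) = -0.793802
  k2 = f(0.760000, -1.201174) = -0.675039
  k3 = f(0.760000, -1.186922) = -0.657368
  k4 = f(0.880000, -1.263686) = -0.475066
  p ← -1.105918 + (0.24/6)·(k1 + 2k2 + 2k3 + k4) = -1.263265
p(0.88) ≈ -1.2633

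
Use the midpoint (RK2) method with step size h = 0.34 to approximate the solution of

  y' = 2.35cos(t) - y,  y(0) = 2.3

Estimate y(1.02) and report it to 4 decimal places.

2.0167

Midpoint: k1 = f(t_n, y_n); k2 = f(t_n + h/2, y_n + (h/2)·k1); y_{n+1} = y_n + h·k2.
t=0.000000, y=2.300000:
  k1 = f(0.000000, 2.300000) = 0.050000
  k2 = f(0.170000, 2.308500) = 0.007624
  y ← 2.300000 + 0.34·0.007624 = 2.302592
t=0.340000, y=2.302592:
  k1 = f(0.340000, 2.302592) = -0.087119
  k2 = f(0.510000, 2.287782) = -0.236832
  y ← 2.302592 + 0.34·(-0.236832) = 2.222069
t=0.680000, y=2.222069:
  k1 = f(0.680000, 2.222069) = -0.394773
  k2 = f(0.850000, 2.154958) = -0.603997
  y ← 2.222069 + 0.34·(-0.603997) = 2.016710
y(1.02) ≈ 2.0167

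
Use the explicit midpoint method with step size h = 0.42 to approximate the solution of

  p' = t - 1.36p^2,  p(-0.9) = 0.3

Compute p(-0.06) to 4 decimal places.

Midpoint: k1 = f(t_n, p_n); k2 = f(t_n + h/2, p_n + (h/2)·k1); p_{n+1} = p_n + h·k2.
t=-0.900000, p=0.300000:
  k1 = f(-0.900000, 0.300000) = -1.022400
  k2 = f(-0.690000, 0.085296) = -0.699895
  p ← 0.300000 + 0.42·(-0.699895) = 0.006044
t=-0.480000, p=0.006044:
  k1 = f(-0.480000, 0.006044) = -0.480050
  k2 = f(-0.270000, -0.094766) = -0.282214
  p ← 0.006044 + 0.42·(-0.282214) = -0.112485
p(-0.06) ≈ -0.1125

-0.1125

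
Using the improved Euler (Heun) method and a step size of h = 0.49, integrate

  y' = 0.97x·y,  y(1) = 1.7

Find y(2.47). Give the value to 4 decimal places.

16.8514

Heun: k1 = f(x_n, y_n); k2 = f(x_n + h, y_n + h·k1); y_{n+1} = y_n + (h/2)·(k1 + k2).
x=1.000000, y=1.700000:
  k1 = f(1.000000, 1.700000) = 1.649000
  k2 = f(1.490000, 2.508010) = 3.624827
  y ← 1.700000 + (0.49/2)·(1.649000 + 3.624827) = 2.992088
x=1.490000, y=2.992088:
  k1 = f(1.490000, 2.992088) = 4.324464
  k2 = f(1.980000, 5.111075) = 9.816331
  y ← 2.992088 + (0.49/2)·(4.324464 + 9.816331) = 6.456582
x=1.980000, y=6.456582:
  k1 = f(1.980000, 6.456582) = 12.400512
  k2 = f(2.470000, 12.532833) = 30.027415
  y ← 6.456582 + (0.49/2)·(12.400512 + 30.027415) = 16.851424
y(2.47) ≈ 16.8514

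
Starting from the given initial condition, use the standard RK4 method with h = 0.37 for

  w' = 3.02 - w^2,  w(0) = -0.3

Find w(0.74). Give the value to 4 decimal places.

RK4: k1 = f(x_n, w_n); k2 = f(x_n + h/2, w_n + (h/2)·k1); k3 = f(x_n + h/2, w_n + (h/2)·k2); k4 = f(x_n + h, w_n + h·k3); w_{n+1} = w_n + (h/6)·(k1 + 2k2 + 2k3 + k4).
x=0.000000, w=-0.300000:
  k1 = f(0.000000, -0.300000) = 2.930000
  k2 = f(0.185000, 0.242050) = 2.961412
  k3 = f(0.185000, 0.247861) = 2.958565
  k4 = f(0.370000, 0.794669) = 2.388501
  w ← -0.300000 + (0.37/6)·(k1 + 2k2 + 2k3 + k4) = 0.758105
x=0.370000, w=0.758105:
  k1 = f(0.370000, 0.758105) = 2.445277
  k2 = f(0.555000, 1.210481) = 1.554736
  k3 = f(0.555000, 1.045731) = 1.926447
  k4 = f(0.740000, 1.470890) = 0.856482
  w ← 0.758105 + (0.37/6)·(k1 + 2k2 + 2k3 + k4) = 1.391059
w(0.74) ≈ 1.3911

1.3911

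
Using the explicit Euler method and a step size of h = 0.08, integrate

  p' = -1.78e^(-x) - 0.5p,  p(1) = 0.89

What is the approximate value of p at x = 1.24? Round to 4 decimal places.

0.6481

Euler: p_{n+1} = p_n + h·f(x_n, p_n).
x=1.000000, p=0.890000: f=-1.099825 → p ← 0.890000 + 0.08·(-1.099825) = 0.802014
x=1.080000, p=0.802014: f=-1.005487 → p ← 0.802014 + 0.08·(-1.005487) = 0.721575
x=1.160000, p=0.721575: f=-0.918793 → p ← 0.721575 + 0.08·(-0.918793) = 0.648072
p(1.24) ≈ 0.6481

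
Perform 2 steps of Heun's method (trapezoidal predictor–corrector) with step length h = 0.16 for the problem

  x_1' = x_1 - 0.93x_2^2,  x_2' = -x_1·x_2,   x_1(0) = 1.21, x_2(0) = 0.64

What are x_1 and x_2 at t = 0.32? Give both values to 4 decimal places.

Heun on (x_1,x_2): k1 = f(t_n, state_n); k2 = f(t_n + h, state_n + h·k1); state_{n+1} = state_n + (h/2)·(k1 + k2).
0.000000: (1.210000, 0.640000)
  k1 = (0.829072, -0.774400)
  predictor → (1.342652, 0.516096)
  k2 = (1.094941, -0.692937)
  → (1.363921, 0.522613)
0.160000: (1.363921, 0.522613)
  k1 = (1.109915, -0.712803)
  predictor → (1.541508, 0.408565)
  k2 = (1.386267, -0.629805)
  → (1.563616, 0.415204)
(x_1(0.32), x_2(0.32)) ≈ (1.5636, 0.4152)

1.5636, 0.4152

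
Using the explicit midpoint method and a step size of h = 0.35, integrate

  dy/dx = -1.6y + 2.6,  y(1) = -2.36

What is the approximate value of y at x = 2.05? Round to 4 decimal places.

Midpoint: k1 = f(x_n, y_n); k2 = f(x_n + h/2, y_n + (h/2)·k1); y_{n+1} = y_n + h·k2.
x=1.000000, y=-2.360000:
  k1 = f(1.000000, -2.360000) = 6.376000
  k2 = f(1.175000, -1.244200) = 4.590720
  y ← -2.360000 + 0.35·4.590720 = -0.753248
x=1.350000, y=-0.753248:
  k1 = f(1.350000, -0.753248) = 3.805197
  k2 = f(1.525000, -0.087339) = 2.739742
  y ← -0.753248 + 0.35·2.739742 = 0.205662
x=1.700000, y=0.205662:
  k1 = f(1.700000, 0.205662) = 2.270941
  k2 = f(1.875000, 0.603076) = 1.635078
  y ← 0.205662 + 0.35·1.635078 = 0.777939
y(2.05) ≈ 0.7779

0.7779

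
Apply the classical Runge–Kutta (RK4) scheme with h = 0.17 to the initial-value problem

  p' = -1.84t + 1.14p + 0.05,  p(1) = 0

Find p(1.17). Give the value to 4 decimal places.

RK4: k1 = f(t_n, p_n); k2 = f(t_n + h/2, p_n + (h/2)·k1); k3 = f(t_n + h/2, p_n + (h/2)·k2); k4 = f(t_n + h, p_n + h·k3); p_{n+1} = p_n + (h/6)·(k1 + 2k2 + 2k3 + k4).
t=1.000000, p=0.000000:
  k1 = f(1.000000, 0.000000) = -1.790000
  k2 = f(1.085000, -0.152150) = -2.119851
  k3 = f(1.085000, -0.180187) = -2.151814
  k4 = f(1.170000, -0.365808) = -2.519821
  p ← 0.000000 + (0.17/6)·(k1 + 2k2 + 2k3 + k4) = -0.364173
p(1.17) ≈ -0.3642

-0.3642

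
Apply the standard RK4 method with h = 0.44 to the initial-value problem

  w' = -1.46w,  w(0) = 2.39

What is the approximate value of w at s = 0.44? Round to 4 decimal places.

1.2592

RK4: k1 = f(s_n, w_n); k2 = f(s_n + h/2, w_n + (h/2)·k1); k3 = f(s_n + h/2, w_n + (h/2)·k2); k4 = f(s_n + h, w_n + h·k3); w_{n+1} = w_n + (h/6)·(k1 + 2k2 + 2k3 + k4).
s=0.000000, w=2.390000:
  k1 = f(0.000000, 2.390000) = -3.489400
  k2 = f(0.220000, 1.622332) = -2.368605
  k3 = f(0.220000, 1.868907) = -2.728604
  k4 = f(0.440000, 1.189414) = -1.736545
  w ← 2.390000 + (0.44/6)·(k1 + 2k2 + 2k3 + k4) = 1.259173
w(0.44) ≈ 1.2592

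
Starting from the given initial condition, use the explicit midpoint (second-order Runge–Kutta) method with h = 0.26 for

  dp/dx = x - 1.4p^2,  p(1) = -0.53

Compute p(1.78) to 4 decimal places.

0.4496

Midpoint: k1 = f(x_n, p_n); k2 = f(x_n + h/2, p_n + (h/2)·k1); p_{n+1} = p_n + h·k2.
x=1.000000, p=-0.530000:
  k1 = f(1.000000, -0.530000) = 0.606740
  k2 = f(1.130000, -0.451124) = 0.845082
  p ← -0.530000 + 0.26·0.845082 = -0.310279
x=1.260000, p=-0.310279:
  k1 = f(1.260000, -0.310279) = 1.125218
  k2 = f(1.390000, -0.164000) = 1.352345
  p ← -0.310279 + 0.26·1.352345 = 0.041331
x=1.520000, p=0.041331:
  k1 = f(1.520000, 0.041331) = 1.517608
  k2 = f(1.650000, 0.238620) = 1.570284
  p ← 0.041331 + 0.26·1.570284 = 0.449605
p(1.78) ≈ 0.4496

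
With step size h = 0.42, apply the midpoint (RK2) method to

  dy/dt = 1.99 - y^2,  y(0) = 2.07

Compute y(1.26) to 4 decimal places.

1.5614

Midpoint: k1 = f(t_n, y_n); k2 = f(t_n + h/2, y_n + (h/2)·k1); y_{n+1} = y_n + h·k2.
t=0.000000, y=2.070000:
  k1 = f(0.000000, 2.070000) = -2.294900
  k2 = f(0.210000, 1.588071) = -0.531970
  y ← 2.070000 + 0.42·(-0.531970) = 1.846573
t=0.420000, y=1.846573:
  k1 = f(0.420000, 1.846573) = -1.419831
  k2 = f(0.630000, 1.548408) = -0.407568
  y ← 1.846573 + 0.42·(-0.407568) = 1.675394
t=0.840000, y=1.675394:
  k1 = f(0.840000, 1.675394) = -0.816946
  k2 = f(1.050000, 1.503836) = -0.271521
  y ← 1.675394 + 0.42·(-0.271521) = 1.561355
y(1.26) ≈ 1.5614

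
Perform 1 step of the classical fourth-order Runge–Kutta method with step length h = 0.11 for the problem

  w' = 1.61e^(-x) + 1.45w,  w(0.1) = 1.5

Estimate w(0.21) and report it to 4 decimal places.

1.9241

RK4: k1 = f(x_n, w_n); k2 = f(x_n + h/2, w_n + (h/2)·k1); k3 = f(x_n + h/2, w_n + (h/2)·k2); k4 = f(x_n + h, w_n + h·k3); w_{n+1} = w_n + (h/6)·(k1 + 2k2 + 2k3 + k4).
x=0.100000, w=1.500000:
  k1 = f(0.100000, 1.500000) = 3.631788
  k2 = f(0.155000, 1.699748) = 3.843464
  k3 = f(0.155000, 1.711390) = 3.860345
  k4 = f(0.210000, 1.924638) = 4.095766
  w ← 1.500000 + (0.11/6)·(k1 + 2k2 + 2k3 + k4) = 1.924145
w(0.21) ≈ 1.9241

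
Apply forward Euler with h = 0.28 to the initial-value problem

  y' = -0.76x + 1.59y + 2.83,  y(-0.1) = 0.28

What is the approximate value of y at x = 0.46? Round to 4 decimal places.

Euler: y_{n+1} = y_n + h·f(x_n, y_n).
x=-0.100000, y=0.280000: f=3.351200 → y ← 0.280000 + 0.28·3.351200 = 1.218336
x=0.180000, y=1.218336: f=4.630354 → y ← 1.218336 + 0.28·4.630354 = 2.514835
y(0.46) ≈ 2.5148

2.5148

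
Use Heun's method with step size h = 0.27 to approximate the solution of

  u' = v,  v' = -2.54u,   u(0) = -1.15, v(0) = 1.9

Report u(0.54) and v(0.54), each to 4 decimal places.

0.1970, 2.6440

Heun on (u,v): k1 = f(t_n, state_n); k2 = f(t_n + h, state_n + h·k1); state_{n+1} = state_n + (h/2)·(k1 + k2).
0.000000: (-1.150000, 1.900000)
  k1 = (1.900000, 2.921000)
  predictor → (-0.637000, 2.688670)
  k2 = (2.688670, 1.617980)
  → (-0.530530, 2.512762)
0.270000: (-0.530530, 2.512762)
  k1 = (2.512762, 1.347545)
  predictor → (0.147916, 2.876599)
  k2 = (2.876599, -0.375707)
  → (0.197034, 2.643960)
(u(0.54), v(0.54)) ≈ (0.1970, 2.6440)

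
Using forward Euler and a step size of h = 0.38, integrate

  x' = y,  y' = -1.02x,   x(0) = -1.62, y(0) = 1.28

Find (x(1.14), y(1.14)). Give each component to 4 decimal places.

0.4834, 2.5057

Euler on (x,y): x_{n+1} = x_n + h·x', y_{n+1} = y_n + h·y'.
0.000000: (-1.620000, 1.280000); f=(1.280000, 1.652400) → (-1.133600, 1.907912)
0.380000: (-1.133600, 1.907912); f=(1.907912, 1.156272) → (-0.408593, 2.347295)
0.760000: (-0.408593, 2.347295); f=(2.347295, 0.416765) → (0.483379, 2.505666)
(x(1.14), y(1.14)) ≈ (0.4834, 2.5057)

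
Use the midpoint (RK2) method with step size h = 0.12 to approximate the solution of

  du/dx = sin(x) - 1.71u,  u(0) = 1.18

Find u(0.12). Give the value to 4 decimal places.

0.9699

Midpoint: k1 = f(x_n, u_n); k2 = f(x_n + h/2, u_n + (h/2)·k1); u_{n+1} = u_n + h·k2.
x=0.000000, u=1.180000:
  k1 = f(0.000000, 1.180000) = -2.017800
  k2 = f(0.060000, 1.058932) = -1.750810
  u ← 1.180000 + 0.12·(-1.750810) = 0.969903
u(0.12) ≈ 0.9699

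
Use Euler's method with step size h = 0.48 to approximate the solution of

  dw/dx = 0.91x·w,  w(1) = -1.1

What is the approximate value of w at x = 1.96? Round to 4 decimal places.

Euler: w_{n+1} = w_n + h·f(x_n, w_n).
x=1.000000, w=-1.100000: f=-1.001000 → w ← -1.100000 + 0.48·(-1.001000) = -1.580480
x=1.480000, w=-1.580480: f=-2.128590 → w ← -1.580480 + 0.48·(-2.128590) = -2.602203
w(1.96) ≈ -2.6022

-2.6022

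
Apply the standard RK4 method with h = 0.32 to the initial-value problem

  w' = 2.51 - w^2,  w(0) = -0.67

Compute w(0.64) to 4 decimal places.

0.8069

RK4: k1 = f(x_n, w_n); k2 = f(x_n + h/2, w_n + (h/2)·k1); k3 = f(x_n + h/2, w_n + (h/2)·k2); k4 = f(x_n + h, w_n + h·k3); w_{n+1} = w_n + (h/6)·(k1 + 2k2 + 2k3 + k4).
x=0.000000, w=-0.670000:
  k1 = f(0.000000, -0.670000) = 2.061100
  k2 = f(0.160000, -0.340224) = 2.394248
  k3 = f(0.160000, -0.286920) = 2.427677
  k4 = f(0.320000, 0.106857) = 2.498582
  w ← -0.670000 + (0.32/6)·(k1 + 2k2 + 2k3 + k4) = 0.087522
x=0.320000, w=0.087522:
  k1 = f(0.320000, 0.087522) = 2.502340
  k2 = f(0.480000, 0.487896) = 2.271957
  k3 = f(0.480000, 0.451035) = 2.306568
  k4 = f(0.640000, 0.825623) = 1.828346
  w ← 0.087522 + (0.32/6)·(k1 + 2k2 + 2k3 + k4) = 0.806868
w(0.64) ≈ 0.8069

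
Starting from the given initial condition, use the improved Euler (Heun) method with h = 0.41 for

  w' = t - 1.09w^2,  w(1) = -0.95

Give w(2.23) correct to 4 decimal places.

0.3359

Heun: k1 = f(t_n, w_n); k2 = f(t_n + h, w_n + h·k1); w_{n+1} = w_n + (h/2)·(k1 + k2).
t=1.000000, w=-0.950000:
  k1 = f(1.000000, -0.950000) = 0.016275
  k2 = f(1.410000, -0.943327) = 0.440046
  w ← -0.950000 + (0.41/2)·(0.016275 + 0.440046) = -0.856454
t=1.410000, w=-0.856454:
  k1 = f(1.410000, -0.856454) = 0.610470
  k2 = f(1.820000, -0.606162) = 1.419499
  w ← -0.856454 + (0.41/2)·(0.610470 + 1.419499) = -0.440311
t=1.820000, w=-0.440311:
  k1 = f(1.820000, -0.440311) = 1.608678
  k2 = f(2.230000, 0.219247) = 2.177604
  w ← -0.440311 + (0.41/2)·(1.608678 + 2.177604) = 0.335877
w(2.23) ≈ 0.3359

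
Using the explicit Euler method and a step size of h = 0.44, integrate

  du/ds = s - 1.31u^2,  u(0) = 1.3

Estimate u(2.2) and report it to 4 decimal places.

Euler: u_{n+1} = u_n + h·f(s_n, u_n).
s=0.000000, u=1.300000: f=-2.213900 → u ← 1.300000 + 0.44·(-2.213900) = 0.325884
s=0.440000, u=0.325884: f=0.300878 → u ← 0.325884 + 0.44·0.300878 = 0.458270
s=0.880000, u=0.458270: f=0.604885 → u ← 0.458270 + 0.44·0.604885 = 0.724419
s=1.320000, u=0.724419: f=0.632534 → u ← 0.724419 + 0.44·0.632534 = 1.002734
s=1.760000, u=1.002734: f=0.442827 → u ← 1.002734 + 0.44·0.442827 = 1.197578
u(2.2) ≈ 1.1976

1.1976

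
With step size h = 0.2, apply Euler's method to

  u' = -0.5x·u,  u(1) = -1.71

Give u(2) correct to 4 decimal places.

Euler: u_{n+1} = u_n + h·f(x_n, u_n).
x=1.000000, u=-1.710000: f=0.855000 → u ← -1.710000 + 0.2·0.855000 = -1.539000
x=1.200000, u=-1.539000: f=0.923400 → u ← -1.539000 + 0.2·0.923400 = -1.354320
x=1.400000, u=-1.354320: f=0.948024 → u ← -1.354320 + 0.2·0.948024 = -1.164715
x=1.600000, u=-1.164715: f=0.931772 → u ← -1.164715 + 0.2·0.931772 = -0.978361
x=1.800000, u=-0.978361: f=0.880525 → u ← -0.978361 + 0.2·0.880525 = -0.802256
u(2) ≈ -0.8023

-0.8023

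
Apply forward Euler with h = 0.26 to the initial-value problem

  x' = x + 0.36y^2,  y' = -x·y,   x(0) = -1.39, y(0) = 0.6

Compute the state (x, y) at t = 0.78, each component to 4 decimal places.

Euler on (x,y): x_{n+1} = x_n + h·x', y_{n+1} = y_n + h·y'.
0.000000: (-1.390000, 0.600000); f=(-1.260400, 0.834000) → (-1.717704, 0.816840)
0.260000: (-1.717704, 0.816840); f=(-1.477502, 1.403089) → (-2.101855, 1.181643)
0.520000: (-2.101855, 1.181643); f=(-1.599193, 2.483642) → (-2.517645, 1.827390)
(x(0.78), y(0.78)) ≈ (-2.5176, 1.8274)

-2.5176, 1.8274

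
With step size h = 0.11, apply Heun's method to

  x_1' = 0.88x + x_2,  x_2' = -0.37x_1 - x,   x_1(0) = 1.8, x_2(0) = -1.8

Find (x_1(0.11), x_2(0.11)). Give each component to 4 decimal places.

1.6033, -1.8753

Heun on (x_1,x_2): k1 = f(x_n, state_n); k2 = f(x_n + h, state_n + h·k1); state_{n+1} = state_n + (h/2)·(k1 + k2).
0.000000: (1.800000, -1.800000)
  k1 = (-1.800000, -0.666000)
  predictor → (1.602000, -1.873260)
  k2 = (-1.776460, -0.702740)
  → (1.603295, -1.875281)
(x_1(0.11), x_2(0.11)) ≈ (1.6033, -1.8753)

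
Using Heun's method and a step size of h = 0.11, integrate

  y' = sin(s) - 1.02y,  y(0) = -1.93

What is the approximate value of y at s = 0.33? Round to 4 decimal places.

Heun: k1 = f(s_n, y_n); k2 = f(s_n + h, y_n + h·k1); y_{n+1} = y_n + (h/2)·(k1 + k2).
s=0.000000, y=-1.930000:
  k1 = f(0.000000, -1.930000) = 1.968600
  k2 = f(0.110000, -1.713454) = 1.857501
  y ← -1.930000 + (0.11/2)·(1.968600 + 1.857501) = -1.719564
s=0.110000, y=-1.719564:
  k1 = f(0.110000, -1.719564) = 1.863734
  k2 = f(0.220000, -1.514554) = 1.763074
  y ← -1.719564 + (0.11/2)·(1.863734 + 1.763074) = -1.520090
s=0.220000, y=-1.520090:
  k1 = f(0.220000, -1.520090) = 1.768721
  k2 = f(0.330000, -1.325531) = 1.676084
  y ← -1.520090 + (0.11/2)·(1.768721 + 1.676084) = -1.330626
y(0.33) ≈ -1.3306

-1.3306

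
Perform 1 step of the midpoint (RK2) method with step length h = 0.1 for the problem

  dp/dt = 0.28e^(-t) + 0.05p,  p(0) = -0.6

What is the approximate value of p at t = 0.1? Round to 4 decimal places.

-0.5763

Midpoint: k1 = f(t_n, p_n); k2 = f(t_n + h/2, p_n + (h/2)·k1); p_{n+1} = p_n + h·k2.
t=0.000000, p=-0.600000:
  k1 = f(0.000000, -0.600000) = 0.250000
  k2 = f(0.050000, -0.587500) = 0.236969
  p ← -0.600000 + 0.1·0.236969 = -0.576303
p(0.1) ≈ -0.5763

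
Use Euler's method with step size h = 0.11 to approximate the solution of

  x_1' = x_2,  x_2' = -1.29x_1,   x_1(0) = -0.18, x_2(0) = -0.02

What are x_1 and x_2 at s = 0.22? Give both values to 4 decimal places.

-0.1816, 0.0314

Euler on (x_1,x_2): x_1_{n+1} = x_1_n + h·x_1', x_2_{n+1} = x_2_n + h·x_2'.
0.000000: (-0.180000, -0.020000); f=(-0.020000, 0.232200) → (-0.182200, 0.005542)
0.110000: (-0.182200, 0.005542); f=(0.005542, 0.235038) → (-0.181590, 0.031396)
(x_1(0.22), x_2(0.22)) ≈ (-0.1816, 0.0314)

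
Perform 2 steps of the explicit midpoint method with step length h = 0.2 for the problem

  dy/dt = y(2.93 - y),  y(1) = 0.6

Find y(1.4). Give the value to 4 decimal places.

1.3280

Midpoint: k1 = f(t_n, y_n); k2 = f(t_n + h/2, y_n + (h/2)·k1); y_{n+1} = y_n + h·k2.
t=1.000000, y=0.600000:
  k1 = f(1.000000, 0.600000) = 1.398000
  k2 = f(1.100000, 0.739800) = 1.620310
  y ← 0.600000 + 0.2·1.620310 = 0.924062
t=1.200000, y=0.924062:
  k1 = f(1.200000, 0.924062) = 1.853611
  k2 = f(1.300000, 1.109423) = 2.019790
  y ← 0.924062 + 0.2·2.019790 = 1.328020
y(1.4) ≈ 1.3280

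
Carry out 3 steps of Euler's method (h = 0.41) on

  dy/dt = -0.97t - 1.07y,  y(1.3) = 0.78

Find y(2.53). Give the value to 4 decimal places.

-1.2498

Euler: y_{n+1} = y_n + h·f(t_n, y_n).
t=1.300000, y=0.780000: f=-2.095600 → y ← 0.780000 + 0.41·(-2.095600) = -0.079196
t=1.710000, y=-0.079196: f=-1.573960 → y ← -0.079196 + 0.41·(-1.573960) = -0.724520
t=2.120000, y=-0.724520: f=-1.281164 → y ← -0.724520 + 0.41·(-1.281164) = -1.249797
y(2.53) ≈ -1.2498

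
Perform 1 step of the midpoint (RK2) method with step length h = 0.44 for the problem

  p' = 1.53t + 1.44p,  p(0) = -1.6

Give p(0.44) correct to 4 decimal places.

Midpoint: k1 = f(t_n, p_n); k2 = f(t_n + h/2, p_n + (h/2)·k1); p_{n+1} = p_n + h·k2.
t=0.000000, p=-1.600000:
  k1 = f(0.000000, -1.600000) = -2.304000
  k2 = f(0.220000, -2.106880) = -2.697307
  p ← -1.600000 + 0.44·(-2.697307) = -2.786815
p(0.44) ≈ -2.7868

-2.7868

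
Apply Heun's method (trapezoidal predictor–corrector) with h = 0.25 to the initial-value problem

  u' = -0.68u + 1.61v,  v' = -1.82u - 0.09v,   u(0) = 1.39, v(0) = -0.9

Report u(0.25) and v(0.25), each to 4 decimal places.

0.7191, -1.3691

Heun on (u,v): k1 = f(s_n, state_n); k2 = f(s_n + h, state_n + h·k1); state_{n+1} = state_n + (h/2)·(k1 + k2).
0.000000: (1.390000, -0.900000)
  k1 = (-2.394200, -2.448800)
  predictor → (0.791450, -1.512200)
  k2 = (-2.972828, -1.304341)
  → (0.719121, -1.369143)
(u(0.25), v(0.25)) ≈ (0.7191, -1.3691)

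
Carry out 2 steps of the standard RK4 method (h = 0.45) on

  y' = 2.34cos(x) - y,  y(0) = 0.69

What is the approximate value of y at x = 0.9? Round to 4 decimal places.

RK4: k1 = f(x_n, y_n); k2 = f(x_n + h/2, y_n + (h/2)·k1); k3 = f(x_n + h/2, y_n + (h/2)·k2); k4 = f(x_n + h, y_n + h·k3); y_{n+1} = y_n + (h/6)·(k1 + 2k2 + 2k3 + k4).
x=0.000000, y=0.690000:
  k1 = f(0.000000, 0.690000) = 1.650000
  k2 = f(0.225000, 1.061250) = 1.219768
  k3 = f(0.225000, 0.964448) = 1.316570
  k4 = f(0.450000, 1.282457) = 0.824590
  y ← 0.690000 + (0.45/6)·(k1 + 2k2 + 2k3 + k4) = 1.256045
x=0.450000, y=1.256045:
  k1 = f(0.450000, 1.256045) = 0.851001
  k2 = f(0.675000, 1.447520) = 0.379334
  k3 = f(0.675000, 1.341395) = 0.485459
  k4 = f(0.900000, 1.474502) = -0.019934
  y ← 1.256045 + (0.45/6)·(k1 + 2k2 + 2k3 + k4) = 1.448094
y(0.9) ≈ 1.4481

1.4481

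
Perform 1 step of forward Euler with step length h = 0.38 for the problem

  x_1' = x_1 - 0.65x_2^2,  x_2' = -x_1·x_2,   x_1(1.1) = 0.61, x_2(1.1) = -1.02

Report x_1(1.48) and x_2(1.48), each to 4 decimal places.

Euler on (x_1,x_2): x_1_{n+1} = x_1_n + h·x_1', x_2_{n+1} = x_2_n + h·x_2'.
1.100000: (0.610000, -1.020000); f=(-0.066260, 0.622200) → (0.584821, -0.783564)
(x_1(1.48), x_2(1.48)) ≈ (0.5848, -0.7836)

0.5848, -0.7836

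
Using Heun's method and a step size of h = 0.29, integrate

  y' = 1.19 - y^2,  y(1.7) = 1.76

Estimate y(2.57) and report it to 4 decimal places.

1.1978

Heun: k1 = f(s_n, y_n); k2 = f(s_n + h, y_n + h·k1); y_{n+1} = y_n + (h/2)·(k1 + k2).
s=1.700000, y=1.760000:
  k1 = f(1.700000, 1.760000) = -1.907600
  k2 = f(1.990000, 1.206796) = -0.266357
  y ← 1.760000 + (0.29/2)·(-1.907600 + (-0.266357)) = 1.444776
s=1.990000, y=1.444776:
  k1 = f(1.990000, 1.444776) = -0.897379
  k2 = f(2.280000, 1.184537) = -0.213127
  y ← 1.444776 + (0.29/2)·(-0.897379 + (-0.213127)) = 1.283753
s=2.280000, y=1.283753:
  k1 = f(2.280000, 1.283753) = -0.458022
  k2 = f(2.570000, 1.150927) = -0.134632
  y ← 1.283753 + (0.29/2)·(-0.458022 + (-0.134632)) = 1.197818
y(2.57) ≈ 1.1978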